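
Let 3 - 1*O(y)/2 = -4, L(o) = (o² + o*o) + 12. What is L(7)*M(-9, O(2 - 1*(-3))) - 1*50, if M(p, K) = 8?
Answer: 830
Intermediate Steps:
L(o) = 12 + 2*o² (L(o) = (o² + o²) + 12 = 2*o² + 12 = 12 + 2*o²)
O(y) = 14 (O(y) = 6 - 2*(-4) = 6 + 8 = 14)
L(7)*M(-9, O(2 - 1*(-3))) - 1*50 = (12 + 2*7²)*8 - 1*50 = (12 + 2*49)*8 - 50 = (12 + 98)*8 - 50 = 110*8 - 50 = 880 - 50 = 830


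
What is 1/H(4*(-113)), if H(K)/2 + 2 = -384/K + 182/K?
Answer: -113/351 ≈ -0.32194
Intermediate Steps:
H(K) = -4 - 404/K (H(K) = -4 + 2*(-384/K + 182/K) = -4 + 2*(-202/K) = -4 - 404/K)
1/H(4*(-113)) = 1/(-4 - 404/(4*(-113))) = 1/(-4 - 404/(-452)) = 1/(-4 - 404*(-1/452)) = 1/(-4 + 101/113) = 1/(-351/113) = -113/351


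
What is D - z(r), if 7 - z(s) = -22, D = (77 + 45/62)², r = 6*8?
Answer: 23111285/3844 ≈ 6012.3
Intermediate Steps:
r = 48
D = 23222761/3844 (D = (77 + 45*(1/62))² = (77 + 45/62)² = (4819/62)² = 23222761/3844 ≈ 6041.3)
z(s) = 29 (z(s) = 7 - 1*(-22) = 7 + 22 = 29)
D - z(r) = 23222761/3844 - 1*29 = 23222761/3844 - 29 = 23111285/3844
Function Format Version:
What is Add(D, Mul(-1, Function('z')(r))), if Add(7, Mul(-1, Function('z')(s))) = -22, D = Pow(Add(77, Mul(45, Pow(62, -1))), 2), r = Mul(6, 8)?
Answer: Rational(23111285, 3844) ≈ 6012.3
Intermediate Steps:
r = 48
D = Rational(23222761, 3844) (D = Pow(Add(77, Mul(45, Rational(1, 62))), 2) = Pow(Add(77, Rational(45, 62)), 2) = Pow(Rational(4819, 62), 2) = Rational(23222761, 3844) ≈ 6041.3)
Function('z')(s) = 29 (Function('z')(s) = Add(7, Mul(-1, -22)) = Add(7, 22) = 29)
Add(D, Mul(-1, Function('z')(r))) = Add(Rational(23222761, 3844), Mul(-1, 29)) = Add(Rational(23222761, 3844), -29) = Rational(23111285, 3844)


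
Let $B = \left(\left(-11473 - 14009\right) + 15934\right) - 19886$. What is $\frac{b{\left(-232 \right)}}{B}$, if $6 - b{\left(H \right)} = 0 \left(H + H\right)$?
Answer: $- \frac{3}{14717} \approx -0.00020385$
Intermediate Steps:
$b{\left(H \right)} = 6$ ($b{\left(H \right)} = 6 - 0 \left(H + H\right) = 6 - 0 \cdot 2 H = 6 - 0 = 6 + 0 = 6$)
$B = -29434$ ($B = \left(\left(-11473 - 14009\right) + 15934\right) - 19886 = \left(-25482 + 15934\right) - 19886 = -9548 - 19886 = -29434$)
$\frac{b{\left(-232 \right)}}{B} = \frac{6}{-29434} = 6 \left(- \frac{1}{29434}\right) = - \frac{3}{14717}$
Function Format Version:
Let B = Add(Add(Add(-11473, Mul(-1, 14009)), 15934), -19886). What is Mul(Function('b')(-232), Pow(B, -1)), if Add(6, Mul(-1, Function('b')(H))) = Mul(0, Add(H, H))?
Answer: Rational(-3, 14717) ≈ -0.00020385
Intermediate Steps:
Function('b')(H) = 6 (Function('b')(H) = Add(6, Mul(-1, Mul(0, Add(H, H)))) = Add(6, Mul(-1, Mul(0, Mul(2, H)))) = Add(6, Mul(-1, 0)) = Add(6, 0) = 6)
B = -29434 (B = Add(Add(Add(-11473, -14009), 15934), -19886) = Add(Add(-25482, 15934), -19886) = Add(-9548, -19886) = -29434)
Mul(Function('b')(-232), Pow(B, -1)) = Mul(6, Pow(-29434, -1)) = Mul(6, Rational(-1, 29434)) = Rational(-3, 14717)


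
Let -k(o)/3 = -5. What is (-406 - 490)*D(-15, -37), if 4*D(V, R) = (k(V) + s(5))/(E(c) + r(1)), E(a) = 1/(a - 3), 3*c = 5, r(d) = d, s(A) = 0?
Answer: -13440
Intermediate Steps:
k(o) = 15 (k(o) = -3*(-5) = 15)
c = 5/3 (c = (1/3)*5 = 5/3 ≈ 1.6667)
E(a) = 1/(-3 + a)
D(V, R) = 15 (D(V, R) = ((15 + 0)/(1/(-3 + 5/3) + 1))/4 = (15/(1/(-4/3) + 1))/4 = (15/(-3/4 + 1))/4 = (15/(1/4))/4 = (15*4)/4 = (1/4)*60 = 15)
(-406 - 490)*D(-15, -37) = (-406 - 490)*15 = -896*15 = -13440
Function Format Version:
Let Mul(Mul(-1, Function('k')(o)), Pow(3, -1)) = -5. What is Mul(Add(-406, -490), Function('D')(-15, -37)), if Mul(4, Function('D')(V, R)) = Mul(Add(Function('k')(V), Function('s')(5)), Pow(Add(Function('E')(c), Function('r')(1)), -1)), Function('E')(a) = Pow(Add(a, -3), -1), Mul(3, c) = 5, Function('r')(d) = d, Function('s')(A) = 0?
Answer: -13440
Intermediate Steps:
Function('k')(o) = 15 (Function('k')(o) = Mul(-3, -5) = 15)
c = Rational(5, 3) (c = Mul(Rational(1, 3), 5) = Rational(5, 3) ≈ 1.6667)
Function('E')(a) = Pow(Add(-3, a), -1)
Function('D')(V, R) = 15 (Function('D')(V, R) = Mul(Rational(1, 4), Mul(Add(15, 0), Pow(Add(Pow(Add(-3, Rational(5, 3)), -1), 1), -1))) = Mul(Rational(1, 4), Mul(15, Pow(Add(Pow(Rational(-4, 3), -1), 1), -1))) = Mul(Rational(1, 4), Mul(15, Pow(Add(Rational(-3, 4), 1), -1))) = Mul(Rational(1, 4), Mul(15, Pow(Rational(1, 4), -1))) = Mul(Rational(1, 4), Mul(15, 4)) = Mul(Rational(1, 4), 60) = 15)
Mul(Add(-406, -490), Function('D')(-15, -37)) = Mul(Add(-406, -490), 15) = Mul(-896, 15) = -13440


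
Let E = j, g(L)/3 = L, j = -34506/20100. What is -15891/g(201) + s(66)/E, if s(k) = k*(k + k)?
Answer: -218395861/42813 ≈ -5101.2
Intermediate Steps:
j = -5751/3350 (j = -34506*1/20100 = -5751/3350 ≈ -1.7167)
s(k) = 2*k**2 (s(k) = k*(2*k) = 2*k**2)
g(L) = 3*L
E = -5751/3350 ≈ -1.7167
-15891/g(201) + s(66)/E = -15891/(3*201) + (2*66**2)/(-5751/3350) = -15891/603 + (2*4356)*(-3350/5751) = -15891*1/603 + 8712*(-3350/5751) = -5297/201 - 3242800/639 = -218395861/42813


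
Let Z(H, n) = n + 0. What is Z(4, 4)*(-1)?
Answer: -4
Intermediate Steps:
Z(H, n) = n
Z(4, 4)*(-1) = 4*(-1) = -4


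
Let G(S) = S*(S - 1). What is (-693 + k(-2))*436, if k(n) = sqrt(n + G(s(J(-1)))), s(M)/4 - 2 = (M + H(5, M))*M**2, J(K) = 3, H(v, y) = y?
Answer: -302148 + 6540*sqrt(222) ≈ -2.0470e+5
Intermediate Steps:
s(M) = 8 + 8*M**3 (s(M) = 8 + 4*((M + M)*M**2) = 8 + 4*((2*M)*M**2) = 8 + 4*(2*M**3) = 8 + 8*M**3)
G(S) = S*(-1 + S)
k(n) = sqrt(49952 + n) (k(n) = sqrt(n + (8 + 8*3**3)*(-1 + (8 + 8*3**3))) = sqrt(n + (8 + 8*27)*(-1 + (8 + 8*27))) = sqrt(n + (8 + 216)*(-1 + (8 + 216))) = sqrt(n + 224*(-1 + 224)) = sqrt(n + 224*223) = sqrt(n + 49952) = sqrt(49952 + n))
(-693 + k(-2))*436 = (-693 + sqrt(49952 - 2))*436 = (-693 + sqrt(49950))*436 = (-693 + 15*sqrt(222))*436 = -302148 + 6540*sqrt(222)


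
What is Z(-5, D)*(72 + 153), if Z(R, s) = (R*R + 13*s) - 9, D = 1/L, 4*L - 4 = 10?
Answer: 31050/7 ≈ 4435.7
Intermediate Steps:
L = 7/2 (L = 1 + (¼)*10 = 1 + 5/2 = 7/2 ≈ 3.5000)
D = 2/7 (D = 1/(7/2) = 2/7 ≈ 0.28571)
Z(R, s) = -9 + R² + 13*s (Z(R, s) = (R² + 13*s) - 9 = -9 + R² + 13*s)
Z(-5, D)*(72 + 153) = (-9 + (-5)² + 13*(2/7))*(72 + 153) = (-9 + 25 + 26/7)*225 = (138/7)*225 = 31050/7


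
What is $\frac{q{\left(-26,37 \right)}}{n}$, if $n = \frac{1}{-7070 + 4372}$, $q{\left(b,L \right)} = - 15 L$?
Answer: $1497390$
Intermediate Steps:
$n = - \frac{1}{2698}$ ($n = \frac{1}{-2698} = - \frac{1}{2698} \approx -0.00037064$)
$\frac{q{\left(-26,37 \right)}}{n} = \frac{\left(-15\right) 37}{- \frac{1}{2698}} = \left(-555\right) \left(-2698\right) = 1497390$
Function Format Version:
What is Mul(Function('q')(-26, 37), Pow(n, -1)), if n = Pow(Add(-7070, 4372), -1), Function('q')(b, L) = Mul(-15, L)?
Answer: 1497390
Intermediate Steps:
n = Rational(-1, 2698) (n = Pow(-2698, -1) = Rational(-1, 2698) ≈ -0.00037064)
Mul(Function('q')(-26, 37), Pow(n, -1)) = Mul(Mul(-15, 37), Pow(Rational(-1, 2698), -1)) = Mul(-555, -2698) = 1497390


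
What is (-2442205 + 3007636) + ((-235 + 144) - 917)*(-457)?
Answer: 1026087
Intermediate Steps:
(-2442205 + 3007636) + ((-235 + 144) - 917)*(-457) = 565431 + (-91 - 917)*(-457) = 565431 - 1008*(-457) = 565431 + 460656 = 1026087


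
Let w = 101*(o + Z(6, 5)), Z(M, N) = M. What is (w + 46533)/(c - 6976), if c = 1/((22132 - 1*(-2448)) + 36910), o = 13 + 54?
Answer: -3314679940/428954239 ≈ -7.7273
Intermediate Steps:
o = 67
w = 7373 (w = 101*(67 + 6) = 101*73 = 7373)
c = 1/61490 (c = 1/((22132 + 2448) + 36910) = 1/(24580 + 36910) = 1/61490 ≈ 1.6263e-5)
(w + 46533)/(c - 6976) = (7373 + 46533)/(1/61490 - 6976) = 53906/(-428954239/61490) = 53906*(-61490/428954239) = -3314679940/428954239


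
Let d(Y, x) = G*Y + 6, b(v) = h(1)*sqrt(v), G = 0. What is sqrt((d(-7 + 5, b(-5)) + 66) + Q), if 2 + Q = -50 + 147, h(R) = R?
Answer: sqrt(167) ≈ 12.923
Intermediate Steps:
b(v) = sqrt(v) (b(v) = 1*sqrt(v) = sqrt(v))
d(Y, x) = 6 (d(Y, x) = 0*Y + 6 = 0 + 6 = 6)
Q = 95 (Q = -2 + (-50 + 147) = -2 + 97 = 95)
sqrt((d(-7 + 5, b(-5)) + 66) + Q) = sqrt((6 + 66) + 95) = sqrt(72 + 95) = sqrt(167)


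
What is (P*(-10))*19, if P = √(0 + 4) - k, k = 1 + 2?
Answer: 190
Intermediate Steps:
k = 3
P = -1 (P = √(0 + 4) - 1*3 = √4 - 3 = 2 - 3 = -1)
(P*(-10))*19 = -1*(-10)*19 = 10*19 = 190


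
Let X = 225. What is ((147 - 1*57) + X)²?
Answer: 99225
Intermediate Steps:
((147 - 1*57) + X)² = ((147 - 1*57) + 225)² = ((147 - 57) + 225)² = (90 + 225)² = 315² = 99225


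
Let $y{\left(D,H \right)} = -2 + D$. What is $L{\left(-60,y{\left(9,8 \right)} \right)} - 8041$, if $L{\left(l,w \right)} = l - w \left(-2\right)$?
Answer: $-8087$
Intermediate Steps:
$L{\left(l,w \right)} = l + 2 w$ ($L{\left(l,w \right)} = l - - 2 w = l + 2 w$)
$L{\left(-60,y{\left(9,8 \right)} \right)} - 8041 = \left(-60 + 2 \left(-2 + 9\right)\right) - 8041 = \left(-60 + 2 \cdot 7\right) - 8041 = \left(-60 + 14\right) - 8041 = -46 - 8041 = -8087$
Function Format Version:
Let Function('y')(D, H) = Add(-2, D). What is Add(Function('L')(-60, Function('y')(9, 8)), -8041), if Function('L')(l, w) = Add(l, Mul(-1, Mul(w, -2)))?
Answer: -8087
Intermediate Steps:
Function('L')(l, w) = Add(l, Mul(2, w)) (Function('L')(l, w) = Add(l, Mul(-1, Mul(-2, w))) = Add(l, Mul(2, w)))
Add(Function('L')(-60, Function('y')(9, 8)), -8041) = Add(Add(-60, Mul(2, Add(-2, 9))), -8041) = Add(Add(-60, Mul(2, 7)), -8041) = Add(Add(-60, 14), -8041) = Add(-46, -8041) = -8087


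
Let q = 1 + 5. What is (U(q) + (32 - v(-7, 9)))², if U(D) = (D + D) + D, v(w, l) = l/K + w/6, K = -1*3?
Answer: 105625/36 ≈ 2934.0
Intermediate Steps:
K = -3
v(w, l) = -l/3 + w/6 (v(w, l) = l/(-3) + w/6 = l*(-⅓) + w*(⅙) = -l/3 + w/6)
q = 6
U(D) = 3*D (U(D) = 2*D + D = 3*D)
(U(q) + (32 - v(-7, 9)))² = (3*6 + (32 - (-⅓*9 + (⅙)*(-7))))² = (18 + (32 - (-3 - 7/6)))² = (18 + (32 - 1*(-25/6)))² = (18 + (32 + 25/6))² = (18 + 217/6)² = (325/6)² = 105625/36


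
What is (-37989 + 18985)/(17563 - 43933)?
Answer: 9502/13185 ≈ 0.72067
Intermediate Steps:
(-37989 + 18985)/(17563 - 43933) = -19004/(-26370) = -19004*(-1/26370) = 9502/13185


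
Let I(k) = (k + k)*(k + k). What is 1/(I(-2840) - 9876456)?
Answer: 1/22385944 ≈ 4.4671e-8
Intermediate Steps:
I(k) = 4*k² (I(k) = (2*k)*(2*k) = 4*k²)
1/(I(-2840) - 9876456) = 1/(4*(-2840)² - 9876456) = 1/(4*8065600 - 9876456) = 1/(32262400 - 9876456) = 1/22385944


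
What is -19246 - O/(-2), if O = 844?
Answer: -18824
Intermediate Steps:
-19246 - O/(-2) = -19246 - 844/(-2) = -19246 - (-1)*844/2 = -19246 - 1*(-422) = -19246 + 422 = -18824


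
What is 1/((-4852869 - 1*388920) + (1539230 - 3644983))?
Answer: -1/7347542 ≈ -1.3610e-7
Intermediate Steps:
1/((-4852869 - 1*388920) + (1539230 - 3644983)) = 1/((-4852869 - 388920) - 2105753) = 1/(-5241789 - 2105753) = 1/(-7347542) = -1/7347542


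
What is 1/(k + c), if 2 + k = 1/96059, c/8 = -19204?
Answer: -96059/14757928405 ≈ -6.5090e-6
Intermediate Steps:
c = -153632 (c = 8*(-19204) = -153632)
k = -192117/96059 (k = -2 + 1/96059 = -192117/96059 ≈ -2.0000)
1/(k + c) = 1/(-192117/96059 - 153632) = 1/(-14757928405/96059) = -96059/14757928405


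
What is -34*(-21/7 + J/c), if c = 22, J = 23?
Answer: 731/11 ≈ 66.455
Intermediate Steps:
-34*(-21/7 + J/c) = -34*(-21/7 + 23/22) = -34*(-21*⅐ + 23*(1/22)) = -34*(-3 + 23/22) = -34*(-43/22) = 731/11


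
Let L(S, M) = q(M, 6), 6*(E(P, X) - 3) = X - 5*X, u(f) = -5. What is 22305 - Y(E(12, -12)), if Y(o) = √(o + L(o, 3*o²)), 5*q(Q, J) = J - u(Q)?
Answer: 22305 - √330/5 ≈ 22301.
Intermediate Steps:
q(Q, J) = 1 + J/5 (q(Q, J) = (J - 1*(-5))/5 = (J + 5)/5 = (5 + J)/5 = 1 + J/5)
E(P, X) = 3 - 2*X/3 (E(P, X) = 3 + (X - 5*X)/6 = 3 + (-4*X)/6 = 3 - 2*X/3)
L(S, M) = 11/5 (L(S, M) = 1 + (⅕)*6 = 1 + 6/5 = 11/5)
Y(o) = √(11/5 + o) (Y(o) = √(o + 11/5) = √(11/5 + o))
22305 - Y(E(12, -12)) = 22305 - √(55 + 25*(3 - ⅔*(-12)))/5 = 22305 - √(55 + 25*(3 + 8))/5 = 22305 - √(55 + 25*11)/5 = 22305 - √(55 + 275)/5 = 22305 - √330/5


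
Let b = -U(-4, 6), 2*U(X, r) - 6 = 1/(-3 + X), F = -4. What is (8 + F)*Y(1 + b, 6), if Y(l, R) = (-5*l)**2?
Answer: 18225/49 ≈ 371.94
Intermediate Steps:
U(X, r) = 3 + 1/(2*(-3 + X))
b = -41/14 (b = -(-17 + 6*(-4))/(2*(-3 - 4)) = -(-17 - 24)/(2*(-7)) = -(-1)*(-41)/(2*7) = -1*41/14 = -41/14 ≈ -2.9286)
Y(l, R) = 25*l**2
(8 + F)*Y(1 + b, 6) = (8 - 4)*(25*(1 - 41/14)**2) = 4*(25*(-27/14)**2) = 4*(25*(729/196)) = 4*(18225/196) = 18225/49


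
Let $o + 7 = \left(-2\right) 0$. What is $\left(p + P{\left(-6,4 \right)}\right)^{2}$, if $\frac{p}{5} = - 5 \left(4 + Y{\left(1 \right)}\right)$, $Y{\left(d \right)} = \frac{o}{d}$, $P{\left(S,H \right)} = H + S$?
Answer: $5329$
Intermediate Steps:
$o = -7$ ($o = -7 - 0 = -7 + 0 = -7$)
$Y{\left(d \right)} = - \frac{7}{d}$
$p = 75$ ($p = 5 \left(- 5 \left(4 - \frac{7}{1}\right)\right) = 5 \left(- 5 \left(4 - 7\right)\right) = 5 \left(\left(-5\right) \left(-3\right)\right) = 5 \cdot 15 = 75$)
$\left(p + P{\left(-6,4 \right)}\right)^{2} = \left(75 + \left(4 - 6\right)\right)^{2} = \left(75 - 2\right)^{2} = 73^{2} = 5329$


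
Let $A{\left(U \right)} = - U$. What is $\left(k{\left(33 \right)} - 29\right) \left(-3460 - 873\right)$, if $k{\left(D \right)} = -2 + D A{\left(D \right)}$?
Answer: $4852960$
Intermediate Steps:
$k{\left(D \right)} = -2 - D^{2}$ ($k{\left(D \right)} = -2 + D \left(- D\right) = -2 - D^{2}$)
$\left(k{\left(33 \right)} - 29\right) \left(-3460 - 873\right) = \left(\left(-2 - 33^{2}\right) - 29\right) \left(-3460 - 873\right) = \left(\left(-2 - 1089\right) - 29\right) \left(-4333\right) = \left(-1091 - 29\right) \left(-4333\right) = \left(-1120\right) \left(-4333\right) = 4852960$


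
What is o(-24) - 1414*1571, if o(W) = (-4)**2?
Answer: -2221378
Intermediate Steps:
o(W) = 16
o(-24) - 1414*1571 = 16 - 1414*1571 = 16 - 2221394 = -2221378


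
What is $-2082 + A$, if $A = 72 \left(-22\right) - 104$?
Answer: $-3770$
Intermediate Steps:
$A = -1688$ ($A = -1584 - 104 = -1688$)
$-2082 + A = -2082 - 1688 = -3770$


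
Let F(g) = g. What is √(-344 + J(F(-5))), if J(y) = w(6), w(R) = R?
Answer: 13*I*√2 ≈ 18.385*I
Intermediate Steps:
J(y) = 6
√(-344 + J(F(-5))) = √(-344 + 6) = √(-338) = 13*I*√2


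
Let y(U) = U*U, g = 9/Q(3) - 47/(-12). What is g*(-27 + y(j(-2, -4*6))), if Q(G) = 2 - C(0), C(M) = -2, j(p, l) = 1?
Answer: -481/3 ≈ -160.33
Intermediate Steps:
Q(G) = 4 (Q(G) = 2 - 1*(-2) = 2 + 2 = 4)
g = 37/6 (g = 9/4 - 47/(-12) = 9*(¼) - 47*(-1/12) = 9/4 + 47/12 = 37/6 ≈ 6.1667)
y(U) = U²
g*(-27 + y(j(-2, -4*6))) = 37*(-27 + 1²)/6 = 37*(-27 + 1)/6 = (37/6)*(-26) = -481/3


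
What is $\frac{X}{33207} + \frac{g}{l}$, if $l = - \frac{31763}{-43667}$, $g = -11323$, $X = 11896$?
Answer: $- \frac{16418539078639}{1054753941} \approx -15566.0$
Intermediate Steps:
$l = \frac{31763}{43667}$ ($l = \left(-31763\right) \left(- \frac{1}{43667}\right) = \frac{31763}{43667} \approx 0.72739$)
$\frac{X}{33207} + \frac{g}{l} = \frac{11896}{33207} - \frac{11323}{\frac{31763}{43667}} = 11896 \cdot \frac{1}{33207} - \frac{494441441}{31763} = \frac{11896}{33207} - \frac{494441441}{31763} = - \frac{16418539078639}{1054753941}$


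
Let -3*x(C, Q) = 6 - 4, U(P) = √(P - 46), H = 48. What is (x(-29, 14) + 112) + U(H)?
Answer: 334/3 + √2 ≈ 112.75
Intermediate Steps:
U(P) = √(-46 + P)
x(C, Q) = -⅔ (x(C, Q) = -(6 - 4)/3 = -⅓*2 = -⅔)
(x(-29, 14) + 112) + U(H) = (-⅔ + 112) + √(-46 + 48) = 334/3 + √2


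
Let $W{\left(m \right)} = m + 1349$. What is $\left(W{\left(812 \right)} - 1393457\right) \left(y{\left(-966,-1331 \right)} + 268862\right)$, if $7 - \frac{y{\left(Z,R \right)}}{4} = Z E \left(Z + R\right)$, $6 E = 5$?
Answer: $9916392675200$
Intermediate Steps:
$E = \frac{5}{6}$ ($E = \frac{1}{6} \cdot 5 = \frac{5}{6} \approx 0.83333$)
$y{\left(Z,R \right)} = 28 - \frac{10 Z \left(R + Z\right)}{3}$ ($y{\left(Z,R \right)} = 28 - 4 Z \frac{5}{6} \left(Z + R\right) = 28 - 4 \frac{5 Z}{6} \left(R + Z\right) = 28 - 4 \frac{5 Z \left(R + Z\right)}{6} = 28 - \frac{10 Z \left(R + Z\right)}{3}$)
$W{\left(m \right)} = 1349 + m$
$\left(W{\left(812 \right)} - 1393457\right) \left(y{\left(-966,-1331 \right)} + 268862\right) = \left(\left(1349 + 812\right) - 1393457\right) \left(\left(28 - \frac{10 \left(-966\right)^{2}}{3} - \left(- \frac{13310}{3}\right) \left(-966\right)\right) + 268862\right) = \left(2161 - 1393457\right) \left(\left(28 - 3110520 - 4285820\right) + 268862\right) = - 1391296 \left(\left(28 - 3110520 - 4285820\right) + 268862\right) = - 1391296 \left(-7396312 + 268862\right) = \left(-1391296\right) \left(-7127450\right) = 9916392675200$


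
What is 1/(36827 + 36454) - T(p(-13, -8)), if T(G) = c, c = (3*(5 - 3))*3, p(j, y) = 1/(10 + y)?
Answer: -1319057/73281 ≈ -18.000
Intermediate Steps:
c = 18 (c = (3*2)*3 = 6*3 = 18)
T(G) = 18
1/(36827 + 36454) - T(p(-13, -8)) = 1/(36827 + 36454) - 1*18 = 1/73281 - 18 = -1319057/73281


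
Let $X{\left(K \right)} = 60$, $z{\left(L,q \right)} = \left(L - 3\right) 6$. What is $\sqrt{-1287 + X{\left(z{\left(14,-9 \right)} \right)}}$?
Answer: $i \sqrt{1227} \approx 35.029 i$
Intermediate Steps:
$z{\left(L,q \right)} = -18 + 6 L$ ($z{\left(L,q \right)} = \left(-3 + L\right) 6 = -18 + 6 L$)
$\sqrt{-1287 + X{\left(z{\left(14,-9 \right)} \right)}} = \sqrt{-1287 + 60} = \sqrt{-1227} = i \sqrt{1227}$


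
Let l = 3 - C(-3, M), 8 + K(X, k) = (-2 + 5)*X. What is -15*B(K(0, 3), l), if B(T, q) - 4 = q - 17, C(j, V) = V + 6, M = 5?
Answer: 315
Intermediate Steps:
K(X, k) = -8 + 3*X (K(X, k) = -8 + (-2 + 5)*X = -8 + 3*X)
C(j, V) = 6 + V
l = -8 (l = 3 - (6 + 5) = 3 - 1*11 = 3 - 11 = -8)
B(T, q) = -13 + q (B(T, q) = 4 + (q - 17) = 4 + (-17 + q) = -13 + q)
-15*B(K(0, 3), l) = -15*(-13 - 8) = -15*(-21) = 315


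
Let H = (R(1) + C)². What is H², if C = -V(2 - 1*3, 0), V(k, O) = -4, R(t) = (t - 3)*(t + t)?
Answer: 0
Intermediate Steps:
R(t) = 2*t*(-3 + t) (R(t) = (-3 + t)*(2*t) = 2*t*(-3 + t))
C = 4 (C = -1*(-4) = 4)
H = 0 (H = (2*1*(-3 + 1) + 4)² = (2*1*(-2) + 4)² = (-4 + 4)² = 0² = 0)
H² = 0² = 0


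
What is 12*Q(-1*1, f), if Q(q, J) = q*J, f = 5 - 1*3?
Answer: -24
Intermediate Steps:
f = 2 (f = 5 - 3 = 2)
Q(q, J) = J*q
12*Q(-1*1, f) = 12*(2*(-1*1)) = 12*(2*(-1)) = 12*(-2) = -24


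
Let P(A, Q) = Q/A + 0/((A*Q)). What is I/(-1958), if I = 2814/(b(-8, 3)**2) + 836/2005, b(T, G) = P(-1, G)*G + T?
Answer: -2941837/567276655 ≈ -0.0051859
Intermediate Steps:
P(A, Q) = Q/A (P(A, Q) = Q/A + 0*(1/(A*Q)) = Q/A + 0 = Q/A)
b(T, G) = T - G**2 (b(T, G) = (G/(-1))*G + T = (G*(-1))*G + T = (-G)*G + T = -G**2 + T = T - G**2)
I = 5883674/579445 (I = 2814/((-8 - 1*3**2)**2) + 836/2005 = 2814/((-8 - 1*9)**2) + 836*(1/2005) = 2814/((-8 - 9)**2) + 836/2005 = 2814/((-17)**2) + 836/2005 = 2814/289 + 836/2005 = 5883674/579445 ≈ 10.154)
I/(-1958) = (5883674/579445)/(-1958) = (5883674/579445)*(-1/1958) = -2941837/567276655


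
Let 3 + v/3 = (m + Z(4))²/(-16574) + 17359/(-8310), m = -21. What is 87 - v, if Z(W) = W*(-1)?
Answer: 1175064974/11477495 ≈ 102.38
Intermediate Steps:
Z(W) = -W
v = -176522909/11477495 (v = -9 + 3*((-21 - 1*4)²/(-16574) + 17359/(-8310)) = -9 + 3*((-21 - 4)²*(-1/16574) + 17359*(-1/8310)) = -9 + 3*((-25)²*(-1/16574) - 17359/8310) = -9 + 3*(625*(-1/16574) - 17359/8310) = -9 + 3*(-625/16574 - 17359/8310) = -9 + 3*(-73225454/34432485) = -9 - 73225454/11477495 = -176522909/11477495 ≈ -15.380)
87 - v = 87 - 1*(-176522909/11477495) = 87 + 176522909/11477495 = 1175064974/11477495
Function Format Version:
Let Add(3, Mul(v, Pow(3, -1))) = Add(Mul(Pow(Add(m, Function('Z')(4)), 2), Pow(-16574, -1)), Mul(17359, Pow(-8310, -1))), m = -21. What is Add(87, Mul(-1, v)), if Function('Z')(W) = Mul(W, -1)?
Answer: Rational(1175064974, 11477495) ≈ 102.38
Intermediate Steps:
Function('Z')(W) = Mul(-1, W)
v = Rational(-176522909, 11477495) (v = Add(-9, Mul(3, Add(Mul(Pow(Add(-21, Mul(-1, 4)), 2), Pow(-16574, -1)), Mul(17359, Pow(-8310, -1))))) = Add(-9, Mul(3, Add(Mul(Pow(Add(-21, -4), 2), Rational(-1, 16574)), Mul(17359, Rational(-1, 8310))))) = Add(-9, Mul(3, Add(Mul(Pow(-25, 2), Rational(-1, 16574)), Rational(-17359, 8310)))) = Add(-9, Mul(3, Add(Mul(625, Rational(-1, 16574)), Rational(-17359, 8310)))) = Add(-9, Mul(3, Add(Rational(-625, 16574), Rational(-17359, 8310)))) = Add(-9, Mul(3, Rational(-73225454, 34432485))) = Add(-9, Rational(-73225454, 11477495)) = Rational(-176522909, 11477495) ≈ -15.380)
Add(87, Mul(-1, v)) = Add(87, Mul(-1, Rational(-176522909, 11477495))) = Add(87, Rational(176522909, 11477495)) = Rational(1175064974, 11477495)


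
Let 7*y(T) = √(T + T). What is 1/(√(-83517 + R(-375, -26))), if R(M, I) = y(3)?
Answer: -I*√7/√(584619 - √6) ≈ -0.0034603*I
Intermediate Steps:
y(T) = √2*√T/7 (y(T) = √(T + T)/7 = √(2*T)/7 = (√2*√T)/7 = √2*√T/7)
R(M, I) = √6/7 (R(M, I) = √2*√3/7 = √6/7)
1/(√(-83517 + R(-375, -26))) = 1/(√(-83517 + √6/7)) = (-83517 + √6/7)^(-½)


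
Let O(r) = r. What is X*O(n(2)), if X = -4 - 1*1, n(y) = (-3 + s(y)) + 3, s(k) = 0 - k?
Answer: 10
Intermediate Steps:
s(k) = -k
n(y) = -y (n(y) = (-3 - y) + 3 = -y)
X = -5 (X = -4 - 1 = -5)
X*O(n(2)) = -(-5)*2 = -5*(-2) = 10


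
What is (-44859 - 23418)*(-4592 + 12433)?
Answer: -535359957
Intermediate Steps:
(-44859 - 23418)*(-4592 + 12433) = -68277*7841 = -535359957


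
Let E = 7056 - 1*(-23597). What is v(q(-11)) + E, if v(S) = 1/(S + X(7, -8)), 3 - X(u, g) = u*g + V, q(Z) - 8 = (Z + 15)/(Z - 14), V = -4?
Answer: 54286488/1771 ≈ 30653.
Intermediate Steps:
q(Z) = 8 + (15 + Z)/(-14 + Z) (q(Z) = 8 + (Z + 15)/(Z - 14) = 8 + (15 + Z)/(-14 + Z))
X(u, g) = 7 - g*u (X(u, g) = 3 - (u*g - 4) = 3 - (g*u - 4) = 3 - (-4 + g*u) = 3 + (4 - g*u) = 7 - g*u)
v(S) = 1/(63 + S) (v(S) = 1/(S + (7 - 1*(-8)*7)) = 1/(S + (7 + 56)) = 1/(S + 63) = 1/(63 + S))
E = 30653 (E = 7056 + 23597 = 30653)
v(q(-11)) + E = 1/(63 + (-97 + 9*(-11))/(-14 - 11)) + 30653 = 1/(63 + (-97 - 99)/(-25)) + 30653 = 1/(63 - 1/25*(-196)) + 30653 = 1/(63 + 196/25) + 30653 = 1/(1771/25) + 30653 = 25/1771 + 30653 = 54286488/1771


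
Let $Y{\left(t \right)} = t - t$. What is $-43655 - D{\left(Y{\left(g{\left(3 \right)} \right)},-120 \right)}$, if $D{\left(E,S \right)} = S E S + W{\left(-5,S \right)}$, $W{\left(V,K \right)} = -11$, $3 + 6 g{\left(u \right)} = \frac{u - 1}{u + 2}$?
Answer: $-43644$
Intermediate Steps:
$g{\left(u \right)} = - \frac{1}{2} + \frac{-1 + u}{6 \left(2 + u\right)}$ ($g{\left(u \right)} = - \frac{1}{2} + \frac{\left(u - 1\right) \frac{1}{u + 2}}{6} = - \frac{1}{2} + \frac{\left(-1 + u\right) \frac{1}{2 + u}}{6} = - \frac{1}{2} + \frac{\frac{1}{2 + u} \left(-1 + u\right)}{6} = - \frac{1}{2} + \frac{-1 + u}{6 \left(2 + u\right)}$)
$Y{\left(t \right)} = 0$
$D{\left(E,S \right)} = -11 + E S^{2}$ ($D{\left(E,S \right)} = S E S - 11 = E S S - 11 = E S^{2} - 11 = -11 + E S^{2}$)
$-43655 - D{\left(Y{\left(g{\left(3 \right)} \right)},-120 \right)} = -43655 - \left(-11 + 0 \left(-120\right)^{2}\right) = -43655 - \left(-11 + 0 \cdot 14400\right) = -43655 - \left(-11 + 0\right) = -43655 - -11 = -43655 + 11 = -43644$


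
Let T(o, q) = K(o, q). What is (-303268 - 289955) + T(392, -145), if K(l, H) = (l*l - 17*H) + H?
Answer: -437239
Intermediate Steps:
K(l, H) = l² - 16*H (K(l, H) = (l² - 17*H) + H = l² - 16*H)
T(o, q) = o² - 16*q
(-303268 - 289955) + T(392, -145) = (-303268 - 289955) + (392² - 16*(-145)) = -593223 + (153664 + 2320) = -593223 + 155984 = -437239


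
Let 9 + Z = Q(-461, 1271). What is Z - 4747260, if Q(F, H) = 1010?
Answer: -4746259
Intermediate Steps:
Z = 1001 (Z = -9 + 1010 = 1001)
Z - 4747260 = 1001 - 4747260 = -4746259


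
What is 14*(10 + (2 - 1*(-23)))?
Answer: 490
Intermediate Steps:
14*(10 + (2 - 1*(-23))) = 14*(10 + (2 + 23)) = 14*(10 + 25) = 14*35 = 490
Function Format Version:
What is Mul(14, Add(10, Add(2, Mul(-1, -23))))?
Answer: 490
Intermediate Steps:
Mul(14, Add(10, Add(2, Mul(-1, -23)))) = Mul(14, Add(10, Add(2, 23))) = Mul(14, Add(10, 25)) = Mul(14, 35) = 490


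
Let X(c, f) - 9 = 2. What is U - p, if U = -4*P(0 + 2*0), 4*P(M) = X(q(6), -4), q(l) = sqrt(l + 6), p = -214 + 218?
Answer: -15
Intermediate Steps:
p = 4
q(l) = sqrt(6 + l)
X(c, f) = 11 (X(c, f) = 9 + 2 = 11)
P(M) = 11/4 (P(M) = (1/4)*11 = 11/4)
U = -11 (U = -4*11/4 = -11)
U - p = -11 - 1*4 = -11 - 4 = -15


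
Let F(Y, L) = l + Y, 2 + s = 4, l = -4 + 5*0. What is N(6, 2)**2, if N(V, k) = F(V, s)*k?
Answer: 16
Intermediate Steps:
l = -4 (l = -4 + 0 = -4)
s = 2 (s = -2 + 4 = 2)
F(Y, L) = -4 + Y
N(V, k) = k*(-4 + V) (N(V, k) = (-4 + V)*k = k*(-4 + V))
N(6, 2)**2 = (2*(-4 + 6))**2 = (2*2)**2 = 4**2 = 16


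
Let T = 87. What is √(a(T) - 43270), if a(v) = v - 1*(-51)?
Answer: 2*I*√10783 ≈ 207.68*I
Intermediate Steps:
a(v) = 51 + v (a(v) = v + 51 = 51 + v)
√(a(T) - 43270) = √((51 + 87) - 43270) = √(138 - 43270) = √(-43132) = 2*I*√10783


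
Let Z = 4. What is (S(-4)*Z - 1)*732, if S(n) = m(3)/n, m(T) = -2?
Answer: 732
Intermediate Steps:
S(n) = -2/n
(S(-4)*Z - 1)*732 = (-2/(-4)*4 - 1)*732 = (-2*(-¼)*4 - 1)*732 = ((½)*4 - 1)*732 = (2 - 1)*732 = 1*732 = 732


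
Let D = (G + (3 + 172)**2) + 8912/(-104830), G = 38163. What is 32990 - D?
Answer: -1876347714/52415 ≈ -35798.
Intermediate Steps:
D = 3605518564/52415 (D = (38163 + (3 + 172)**2) + 8912/(-104830) = (38163 + 175**2) + 8912*(-1/104830) = (38163 + 30625) - 4456/52415 = 68788 - 4456/52415 = 3605518564/52415 ≈ 68788.)
32990 - D = 32990 - 1*3605518564/52415 = 32990 - 3605518564/52415 = -1876347714/52415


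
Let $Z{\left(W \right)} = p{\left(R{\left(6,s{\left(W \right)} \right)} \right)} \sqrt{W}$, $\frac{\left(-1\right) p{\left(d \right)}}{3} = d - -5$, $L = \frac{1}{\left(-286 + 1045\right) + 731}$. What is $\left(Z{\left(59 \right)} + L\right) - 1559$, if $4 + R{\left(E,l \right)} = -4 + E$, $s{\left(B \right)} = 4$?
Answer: $- \frac{2322909}{1490} - 9 \sqrt{59} \approx -1628.1$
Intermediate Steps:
$L = \frac{1}{1490}$ ($L = \frac{1}{759 + 731} = \frac{1}{1490} \approx 0.00067114$)
$R{\left(E,l \right)} = -8 + E$ ($R{\left(E,l \right)} = -4 + \left(-4 + E\right) = -8 + E$)
$p{\left(d \right)} = -15 - 3 d$ ($p{\left(d \right)} = - 3 \left(d - -5\right) = - 3 \left(d + 5\right) = - 3 \left(5 + d\right) = -15 - 3 d$)
$Z{\left(W \right)} = - 9 \sqrt{W}$ ($Z{\left(W \right)} = \left(-15 - 3 \left(-8 + 6\right)\right) \sqrt{W} = \left(-15 - -6\right) \sqrt{W} = \left(-15 + 6\right) \sqrt{W} = - 9 \sqrt{W}$)
$\left(Z{\left(59 \right)} + L\right) - 1559 = \left(- 9 \sqrt{59} + \frac{1}{1490}\right) - 1559 = \left(\frac{1}{1490} - 9 \sqrt{59}\right) - 1559 = - \frac{2322909}{1490} - 9 \sqrt{59}$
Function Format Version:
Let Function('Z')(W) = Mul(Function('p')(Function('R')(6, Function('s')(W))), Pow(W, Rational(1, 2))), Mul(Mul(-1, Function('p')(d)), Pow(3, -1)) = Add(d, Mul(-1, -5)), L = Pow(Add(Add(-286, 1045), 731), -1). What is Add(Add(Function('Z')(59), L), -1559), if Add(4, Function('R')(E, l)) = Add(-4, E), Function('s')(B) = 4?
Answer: Add(Rational(-2322909, 1490), Mul(-9, Pow(59, Rational(1, 2)))) ≈ -1628.1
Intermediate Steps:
L = Rational(1, 1490) (L = Pow(Add(759, 731), -1) = Pow(1490, -1) = Rational(1, 1490) ≈ 0.00067114)
Function('R')(E, l) = Add(-8, E) (Function('R')(E, l) = Add(-4, Add(-4, E)) = Add(-8, E))
Function('p')(d) = Add(-15, Mul(-3, d)) (Function('p')(d) = Mul(-3, Add(d, Mul(-1, -5))) = Mul(-3, Add(d, 5)) = Mul(-3, Add(5, d)) = Add(-15, Mul(-3, d)))
Function('Z')(W) = Mul(-9, Pow(W, Rational(1, 2))) (Function('Z')(W) = Mul(Add(-15, Mul(-3, Add(-8, 6))), Pow(W, Rational(1, 2))) = Mul(Add(-15, Mul(-3, -2)), Pow(W, Rational(1, 2))) = Mul(Add(-15, 6), Pow(W, Rational(1, 2))) = Mul(-9, Pow(W, Rational(1, 2))))
Add(Add(Function('Z')(59), L), -1559) = Add(Add(Mul(-9, Pow(59, Rational(1, 2))), Rational(1, 1490)), -1559) = Add(Add(Rational(1, 1490), Mul(-9, Pow(59, Rational(1, 2)))), -1559) = Add(Rational(-2322909, 1490), Mul(-9, Pow(59, Rational(1, 2))))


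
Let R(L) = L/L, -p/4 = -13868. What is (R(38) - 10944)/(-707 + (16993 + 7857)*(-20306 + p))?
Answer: -10943/873874393 ≈ -1.2522e-5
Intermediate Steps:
p = 55472 (p = -4*(-13868) = 55472)
R(L) = 1
(R(38) - 10944)/(-707 + (16993 + 7857)*(-20306 + p)) = (1 - 10944)/(-707 + (16993 + 7857)*(-20306 + 55472)) = -10943/(-707 + 24850*35166) = -10943/(-707 + 873875100) = -10943/873874393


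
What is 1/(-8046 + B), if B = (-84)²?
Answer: -1/990 ≈ -0.0010101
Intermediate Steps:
B = 7056
1/(-8046 + B) = 1/(-8046 + 7056) = 1/(-990) = -1/990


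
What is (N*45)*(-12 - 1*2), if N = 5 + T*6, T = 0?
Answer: -3150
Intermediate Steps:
N = 5 (N = 5 + 0*6 = 5 + 0 = 5)
(N*45)*(-12 - 1*2) = (5*45)*(-12 - 1*2) = 225*(-12 - 2) = 225*(-14) = -3150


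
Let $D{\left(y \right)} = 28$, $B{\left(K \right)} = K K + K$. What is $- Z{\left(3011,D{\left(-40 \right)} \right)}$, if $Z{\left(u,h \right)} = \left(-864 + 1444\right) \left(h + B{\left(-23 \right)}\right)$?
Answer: $-309720$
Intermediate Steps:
$B{\left(K \right)} = K + K^{2}$ ($B{\left(K \right)} = K^{2} + K = K + K^{2}$)
$Z{\left(u,h \right)} = 293480 + 580 h$ ($Z{\left(u,h \right)} = \left(-864 + 1444\right) \left(h - 23 \left(1 - 23\right)\right) = 580 \left(h - -506\right) = 580 \left(h + 506\right) = 580 \left(506 + h\right) = 293480 + 580 h$)
$- Z{\left(3011,D{\left(-40 \right)} \right)} = - (293480 + 580 \cdot 28) = - (293480 + 16240) = \left(-1\right) 309720 = -309720$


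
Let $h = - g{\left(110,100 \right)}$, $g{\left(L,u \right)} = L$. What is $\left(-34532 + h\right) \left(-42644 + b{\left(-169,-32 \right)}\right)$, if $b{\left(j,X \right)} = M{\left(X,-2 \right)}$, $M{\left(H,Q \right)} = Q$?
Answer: $1477342732$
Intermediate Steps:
$b{\left(j,X \right)} = -2$
$h = -110$ ($h = \left(-1\right) 110 = -110$)
$\left(-34532 + h\right) \left(-42644 + b{\left(-169,-32 \right)}\right) = \left(-34532 - 110\right) \left(-42644 - 2\right) = \left(-34642\right) \left(-42646\right) = 1477342732$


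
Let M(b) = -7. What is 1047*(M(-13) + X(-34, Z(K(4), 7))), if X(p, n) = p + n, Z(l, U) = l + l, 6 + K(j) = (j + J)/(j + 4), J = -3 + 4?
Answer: -216729/4 ≈ -54182.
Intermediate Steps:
J = 1
K(j) = -6 + (1 + j)/(4 + j) (K(j) = -6 + (j + 1)/(j + 4) = -6 + (1 + j)/(4 + j))
Z(l, U) = 2*l
X(p, n) = n + p
1047*(M(-13) + X(-34, Z(K(4), 7))) = 1047*(-7 + (2*((-23 - 5*4)/(4 + 4)) - 34)) = 1047*(-7 + (2*((-23 - 20)/8) - 34)) = 1047*(-7 + (2*((⅛)*(-43)) - 34)) = 1047*(-7 + (2*(-43/8) - 34)) = 1047*(-7 + (-43/4 - 34)) = 1047*(-7 - 179/4) = 1047*(-207/4) = -216729/4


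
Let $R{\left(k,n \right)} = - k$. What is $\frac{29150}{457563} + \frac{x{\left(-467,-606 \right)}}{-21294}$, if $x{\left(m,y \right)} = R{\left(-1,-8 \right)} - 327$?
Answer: $\frac{128314273}{1623891087} \approx 0.079017$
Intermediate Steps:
$x{\left(m,y \right)} = -326$ ($x{\left(m,y \right)} = \left(-1\right) \left(-1\right) - 327 = 1 - 327 = -326$)
$\frac{29150}{457563} + \frac{x{\left(-467,-606 \right)}}{-21294} = \frac{29150}{457563} - \frac{326}{-21294} = 29150 \cdot \frac{1}{457563} - - \frac{163}{10647} = \frac{29150}{457563} + \frac{163}{10647} = \frac{128314273}{1623891087}$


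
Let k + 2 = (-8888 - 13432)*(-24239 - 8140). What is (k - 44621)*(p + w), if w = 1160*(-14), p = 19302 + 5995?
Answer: 6545083228449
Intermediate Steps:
p = 25297
w = -16240
k = 722699278 (k = -2 + (-8888 - 13432)*(-24239 - 8140) = -2 - 22320*(-32379) = -2 + 722699280 = 722699278)
(k - 44621)*(p + w) = (722699278 - 44621)*(25297 - 16240) = 722654657*9057 = 6545083228449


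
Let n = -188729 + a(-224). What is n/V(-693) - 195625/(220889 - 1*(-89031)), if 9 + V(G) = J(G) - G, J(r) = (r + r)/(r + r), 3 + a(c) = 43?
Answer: -11722499601/42459040 ≈ -276.09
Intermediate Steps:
a(c) = 40 (a(c) = -3 + 43 = 40)
J(r) = 1 (J(r) = (2*r)/((2*r)) = (2*r)*(1/(2*r)) = 1)
V(G) = -8 - G (V(G) = -9 + (1 - G) = -8 - G)
n = -188689 (n = -188729 + 40 = -188689)
n/V(-693) - 195625/(220889 - 1*(-89031)) = -188689/(-8 - 1*(-693)) - 195625/(220889 - 1*(-89031)) = -188689/(-8 + 693) - 195625/(220889 + 89031) = -188689/685 - 195625/309920 = -188689*1/685 - 195625*1/309920 = -188689/685 - 39125/61984 = -11722499601/42459040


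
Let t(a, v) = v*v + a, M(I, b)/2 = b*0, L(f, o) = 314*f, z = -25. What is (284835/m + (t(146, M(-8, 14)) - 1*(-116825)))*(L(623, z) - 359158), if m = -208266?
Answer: -663977895324456/34711 ≈ -1.9129e+10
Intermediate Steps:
M(I, b) = 0 (M(I, b) = 2*(b*0) = 2*0 = 0)
t(a, v) = a + v² (t(a, v) = v² + a = a + v²)
(284835/m + (t(146, M(-8, 14)) - 1*(-116825)))*(L(623, z) - 359158) = (284835/(-208266) + ((146 + 0²) - 1*(-116825)))*(314*623 - 359158) = (284835*(-1/208266) + ((146 + 0) + 116825))*(195622 - 359158) = (-94945/69422 + (146 + 116825))*(-163536) = (-94945/69422 + 116971)*(-163536) = (8120265817/69422)*(-163536) = -663977895324456/34711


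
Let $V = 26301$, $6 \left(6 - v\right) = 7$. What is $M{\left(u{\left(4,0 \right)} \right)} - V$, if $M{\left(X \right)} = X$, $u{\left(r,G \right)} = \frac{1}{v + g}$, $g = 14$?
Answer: $- \frac{2972007}{113} \approx -26301.0$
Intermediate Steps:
$v = \frac{29}{6}$ ($v = 6 - \frac{7}{6} = \frac{29}{6} \approx 4.8333$)
$u{\left(r,G \right)} = \frac{6}{113}$ ($u{\left(r,G \right)} = \frac{1}{\frac{29}{6} + 14} = \frac{1}{\frac{113}{6}} = \frac{6}{113}$)
$M{\left(u{\left(4,0 \right)} \right)} - V = \frac{6}{113} - 26301 = - \frac{2972007}{113}$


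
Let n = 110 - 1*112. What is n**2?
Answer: 4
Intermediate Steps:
n = -2 (n = 110 - 112 = -2)
n**2 = (-2)**2 = 4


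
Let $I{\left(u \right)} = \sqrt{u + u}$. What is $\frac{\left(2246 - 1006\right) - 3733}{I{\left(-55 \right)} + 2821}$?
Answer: $- \frac{781417}{884239} + \frac{277 i \sqrt{110}}{884239} \approx -0.88372 + 0.0032855 i$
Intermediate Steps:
$I{\left(u \right)} = \sqrt{2} \sqrt{u}$ ($I{\left(u \right)} = \sqrt{2 u} = \sqrt{2} \sqrt{u}$)
$\frac{\left(2246 - 1006\right) - 3733}{I{\left(-55 \right)} + 2821} = \frac{\left(2246 - 1006\right) - 3733}{\sqrt{2} \sqrt{-55} + 2821} = \frac{1240 - 3733}{\sqrt{2} i \sqrt{55} + 2821} = - \frac{2493}{i \sqrt{110} + 2821} = - \frac{2493}{2821 + i \sqrt{110}}$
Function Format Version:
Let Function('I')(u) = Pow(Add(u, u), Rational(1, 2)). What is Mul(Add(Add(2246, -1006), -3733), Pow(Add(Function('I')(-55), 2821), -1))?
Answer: Add(Rational(-781417, 884239), Mul(Rational(277, 884239), I, Pow(110, Rational(1, 2)))) ≈ Add(-0.88372, Mul(0.0032855, I))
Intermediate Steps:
Function('I')(u) = Mul(Pow(2, Rational(1, 2)), Pow(u, Rational(1, 2))) (Function('I')(u) = Pow(Mul(2, u), Rational(1, 2)) = Mul(Pow(2, Rational(1, 2)), Pow(u, Rational(1, 2))))
Mul(Add(Add(2246, -1006), -3733), Pow(Add(Function('I')(-55), 2821), -1)) = Mul(Add(Add(2246, -1006), -3733), Pow(Add(Mul(Pow(2, Rational(1, 2)), Pow(-55, Rational(1, 2))), 2821), -1)) = Mul(Add(1240, -3733), Pow(Add(Mul(Pow(2, Rational(1, 2)), Mul(I, Pow(55, Rational(1, 2)))), 2821), -1)) = Mul(-2493, Pow(Add(Mul(I, Pow(110, Rational(1, 2))), 2821), -1)) = Mul(-2493, Pow(Add(2821, Mul(I, Pow(110, Rational(1, 2)))), -1))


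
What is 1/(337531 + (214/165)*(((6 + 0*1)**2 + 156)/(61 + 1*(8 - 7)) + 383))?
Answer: 5115/1729032431 ≈ 2.9583e-6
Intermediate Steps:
1/(337531 + (214/165)*(((6 + 0*1)**2 + 156)/(61 + 1*(8 - 7)) + 383)) = 1/(337531 + (214*(1/165))*(((6 + 0)**2 + 156)/(61 + 1*1) + 383)) = 1/(337531 + 214*((6**2 + 156)/(61 + 1) + 383)/165) = 1/(337531 + 214*((36 + 156)/62 + 383)/165) = 1/(337531 + 214*(192*(1/62) + 383)/165) = 1/(337531 + 214*(96/31 + 383)/165) = 1/(337531 + (214/165)*(11969/31)) = 1/(337531 + 2561366/5115) = 1/(1729032431/5115) = 5115/1729032431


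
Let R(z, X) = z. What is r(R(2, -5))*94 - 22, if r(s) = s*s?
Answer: 354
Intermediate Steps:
r(s) = s**2
r(R(2, -5))*94 - 22 = 2**2*94 - 22 = 4*94 - 22 = 376 - 22 = 354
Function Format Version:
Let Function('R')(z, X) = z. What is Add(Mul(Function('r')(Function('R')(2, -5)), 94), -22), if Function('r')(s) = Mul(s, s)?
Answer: 354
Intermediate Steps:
Function('r')(s) = Pow(s, 2)
Add(Mul(Function('r')(Function('R')(2, -5)), 94), -22) = Add(Mul(Pow(2, 2), 94), -22) = Add(Mul(4, 94), -22) = Add(376, -22) = 354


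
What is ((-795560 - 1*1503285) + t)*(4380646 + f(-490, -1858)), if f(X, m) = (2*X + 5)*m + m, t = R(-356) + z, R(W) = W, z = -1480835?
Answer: -23399700492168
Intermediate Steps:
t = -1481191 (t = -356 - 1480835 = -1481191)
f(X, m) = m + m*(5 + 2*X) (f(X, m) = (5 + 2*X)*m + m = m*(5 + 2*X) + m = m + m*(5 + 2*X))
((-795560 - 1*1503285) + t)*(4380646 + f(-490, -1858)) = ((-795560 - 1*1503285) - 1481191)*(4380646 + 2*(-1858)*(3 - 490)) = ((-795560 - 1503285) - 1481191)*(4380646 + 2*(-1858)*(-487)) = (-2298845 - 1481191)*(4380646 + 1809692) = -3780036*6190338 = -23399700492168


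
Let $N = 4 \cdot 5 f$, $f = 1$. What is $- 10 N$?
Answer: $-200$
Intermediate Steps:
$N = 20$ ($N = 4 \cdot 5 \cdot 1 = 20 \cdot 1 = 20$)
$- 10 N = \left(-10\right) 20 = -200$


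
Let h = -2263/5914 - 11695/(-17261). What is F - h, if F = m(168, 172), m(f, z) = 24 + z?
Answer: 19977881997/102081554 ≈ 195.71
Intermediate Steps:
F = 196 (F = 24 + 172 = 196)
h = 30102587/102081554 (h = -2263*1/5914 - 11695*(-1/17261) = -2263/5914 + 11695/17261 = 30102587/102081554 ≈ 0.29489)
F - h = 196 - 1*30102587/102081554 = 196 - 30102587/102081554 = 19977881997/102081554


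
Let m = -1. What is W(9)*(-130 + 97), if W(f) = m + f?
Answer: -264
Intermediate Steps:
W(f) = -1 + f
W(9)*(-130 + 97) = (-1 + 9)*(-130 + 97) = 8*(-33) = -264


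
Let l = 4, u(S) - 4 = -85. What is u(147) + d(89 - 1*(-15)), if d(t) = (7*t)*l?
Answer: 2831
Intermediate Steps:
u(S) = -81 (u(S) = 4 - 85 = -81)
d(t) = 28*t (d(t) = (7*t)*4 = 28*t)
u(147) + d(89 - 1*(-15)) = -81 + 28*(89 - 1*(-15)) = -81 + 28*(89 + 15) = -81 + 28*104 = -81 + 2912 = 2831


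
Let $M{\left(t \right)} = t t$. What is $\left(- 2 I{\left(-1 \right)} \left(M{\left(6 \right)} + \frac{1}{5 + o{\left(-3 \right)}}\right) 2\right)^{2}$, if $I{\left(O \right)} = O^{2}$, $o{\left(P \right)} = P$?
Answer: $21316$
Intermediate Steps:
$M{\left(t \right)} = t^{2}$
$\left(- 2 I{\left(-1 \right)} \left(M{\left(6 \right)} + \frac{1}{5 + o{\left(-3 \right)}}\right) 2\right)^{2} = \left(- 2 \left(-1\right)^{2} \left(6^{2} + \frac{1}{5 - 3}\right) 2\right)^{2} = \left(\left(-2\right) 1 \left(36 + \frac{1}{2}\right) 2\right)^{2} = \left(- 2 \left(36 + \frac{1}{2}\right) 2\right)^{2} = \left(- 2 \cdot \frac{73}{2} \cdot 2\right)^{2} = \left(\left(-2\right) 73\right)^{2} = \left(-146\right)^{2} = 21316$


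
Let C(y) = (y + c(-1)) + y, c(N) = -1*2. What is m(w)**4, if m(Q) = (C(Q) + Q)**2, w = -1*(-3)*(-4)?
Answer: 4347792138496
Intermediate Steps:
c(N) = -2
w = -12 (w = 3*(-4) = -12)
C(y) = -2 + 2*y (C(y) = (y - 2) + y = (-2 + y) + y = -2 + 2*y)
m(Q) = (-2 + 3*Q)**2 (m(Q) = ((-2 + 2*Q) + Q)**2 = (-2 + 3*Q)**2)
m(w)**4 = ((-2 + 3*(-12))**2)**4 = ((-2 - 36)**2)**4 = ((-38)**2)**4 = 1444**4 = 4347792138496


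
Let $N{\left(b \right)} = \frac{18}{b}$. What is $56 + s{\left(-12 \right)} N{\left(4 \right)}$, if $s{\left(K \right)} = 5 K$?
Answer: $-214$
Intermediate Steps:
$56 + s{\left(-12 \right)} N{\left(4 \right)} = 56 + 5 \left(-12\right) \frac{18}{4} = 56 - 60 \cdot 18 \cdot \frac{1}{4} = 56 - 270 = -214$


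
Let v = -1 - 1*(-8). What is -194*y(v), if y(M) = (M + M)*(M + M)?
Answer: -38024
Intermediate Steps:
v = 7 (v = -1 + 8 = 7)
y(M) = 4*M² (y(M) = (2*M)*(2*M) = 4*M²)
-194*y(v) = -776*7² = -776*49 = -194*196 = -38024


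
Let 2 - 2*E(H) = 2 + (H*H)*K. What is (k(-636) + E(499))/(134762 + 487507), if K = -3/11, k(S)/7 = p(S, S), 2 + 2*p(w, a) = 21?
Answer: 374233/6844959 ≈ 0.054673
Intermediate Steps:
p(w, a) = 19/2 (p(w, a) = -1 + (½)*21 = -1 + 21/2 = 19/2)
k(S) = 133/2 (k(S) = 7*(19/2) = 133/2)
K = -3/11 (K = -3*1/11 = -3/11 ≈ -0.27273)
E(H) = 3*H²/22 (E(H) = 1 - (2 + (H*H)*(-3/11))/2 = 1 - (2 + H²*(-3/11))/2 = 1 - (2 - 3*H²/11)/2 = 1 + (-1 + 3*H²/22) = 3*H²/22)
(k(-636) + E(499))/(134762 + 487507) = (133/2 + (3/22)*499²)/(134762 + 487507) = (133/2 + (3/22)*249001)/622269 = (133/2 + 747003/22)*(1/622269) = (374233/11)*(1/622269) = 374233/6844959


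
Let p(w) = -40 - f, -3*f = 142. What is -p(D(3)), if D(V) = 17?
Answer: -22/3 ≈ -7.3333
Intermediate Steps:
f = -142/3 (f = -⅓*142 = -142/3 ≈ -47.333)
p(w) = 22/3 (p(w) = -40 - 1*(-142/3) = -40 + 142/3 = 22/3)
-p(D(3)) = -1*22/3 = -22/3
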